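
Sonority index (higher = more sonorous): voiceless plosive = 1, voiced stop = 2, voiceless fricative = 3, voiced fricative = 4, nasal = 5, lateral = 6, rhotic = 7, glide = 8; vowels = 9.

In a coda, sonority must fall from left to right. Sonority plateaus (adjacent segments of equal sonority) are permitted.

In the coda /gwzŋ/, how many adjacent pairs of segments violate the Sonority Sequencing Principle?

2

/g/: voiced stop = 2.
/w/: glide = 8.
/z/: voiced fricative = 4.
/ŋ/: nasal = 5.
/g/→/w/: 2→8 (does not fall) — violation.
/w/→/z/: 8→4 (falls) — ok.
/z/→/ŋ/: 4→5 (does not fall) — violation.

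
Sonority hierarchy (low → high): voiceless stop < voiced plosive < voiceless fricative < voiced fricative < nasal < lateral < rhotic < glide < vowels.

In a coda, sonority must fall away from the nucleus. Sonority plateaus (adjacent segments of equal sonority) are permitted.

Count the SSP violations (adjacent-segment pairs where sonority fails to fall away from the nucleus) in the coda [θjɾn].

/θ/ is a voiceless fricative (sonority 3).
/j/ is a glide (sonority 8).
/ɾ/ is a rhotic (sonority 7).
/n/ is a nasal (sonority 5).
/θ/→/j/: 3→8 (does not fall) — violation.
/j/→/ɾ/: 8→7 (falls) — ok.
/ɾ/→/n/: 7→5 (falls) — ok.

1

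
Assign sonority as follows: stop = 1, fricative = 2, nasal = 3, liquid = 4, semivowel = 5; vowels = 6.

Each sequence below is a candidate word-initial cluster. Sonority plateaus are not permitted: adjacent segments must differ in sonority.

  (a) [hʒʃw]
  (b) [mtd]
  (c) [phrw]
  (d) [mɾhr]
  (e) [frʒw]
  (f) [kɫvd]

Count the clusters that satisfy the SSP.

1

(a) 2-2-2-5 → violates
(b) 3-1-1 → violates
(c) 1-2-4-5 → obeys
(d) 3-4-2-4 → violates
(e) 2-4-2-5 → violates
(f) 1-4-2-1 → violates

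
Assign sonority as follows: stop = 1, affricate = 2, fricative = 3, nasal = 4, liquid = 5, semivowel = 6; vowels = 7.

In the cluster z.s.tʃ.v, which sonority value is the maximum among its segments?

/z/: fricative = 3.
/s/: fricative = 3.
/tʃ/: affricate = 2.
/v/: fricative = 3.
The maximum is 3.

3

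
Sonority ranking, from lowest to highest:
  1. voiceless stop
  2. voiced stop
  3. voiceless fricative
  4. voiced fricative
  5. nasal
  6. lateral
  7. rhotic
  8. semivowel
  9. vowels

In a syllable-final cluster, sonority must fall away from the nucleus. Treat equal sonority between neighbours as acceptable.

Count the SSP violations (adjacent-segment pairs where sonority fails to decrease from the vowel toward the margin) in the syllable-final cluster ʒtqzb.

1

/ʒ/ is a voiced fricative (sonority 4).
/t/ is a voiceless stop (sonority 1).
/q/ is a voiceless stop (sonority 1).
/z/ is a voiced fricative (sonority 4).
/b/ is a voiced stop (sonority 2).
/ʒ/→/t/: 4→1 (falls) — ok.
/t/→/q/: 1→1 (plateau, allowed) — ok.
/q/→/z/: 1→4 (does not fall) — violation.
/z/→/b/: 4→2 (falls) — ok.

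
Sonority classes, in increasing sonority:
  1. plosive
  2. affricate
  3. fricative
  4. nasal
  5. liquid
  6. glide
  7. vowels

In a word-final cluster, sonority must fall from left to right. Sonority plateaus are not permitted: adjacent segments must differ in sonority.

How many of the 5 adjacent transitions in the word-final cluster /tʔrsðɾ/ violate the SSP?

/t/ — plosive, sonority 1.
/ʔ/ — plosive, sonority 1.
/r/ — liquid, sonority 5.
/s/ — fricative, sonority 3.
/ð/ — fricative, sonority 3.
/ɾ/ — liquid, sonority 5.
/t/→/ʔ/: 1→1 (plateau) — violation.
/ʔ/→/r/: 1→5 (does not fall) — violation.
/r/→/s/: 5→3 (falls) — ok.
/s/→/ð/: 3→3 (plateau) — violation.
/ð/→/ɾ/: 3→5 (does not fall) — violation.

4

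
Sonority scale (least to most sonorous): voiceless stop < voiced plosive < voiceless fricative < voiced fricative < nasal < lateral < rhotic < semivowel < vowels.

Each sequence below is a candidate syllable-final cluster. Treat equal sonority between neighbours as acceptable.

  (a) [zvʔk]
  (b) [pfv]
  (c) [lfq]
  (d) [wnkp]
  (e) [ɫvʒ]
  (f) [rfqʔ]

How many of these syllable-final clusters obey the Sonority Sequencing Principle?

5

(a) 4-4-1-1 → obeys
(b) 1-3-4 → violates
(c) 6-3-1 → obeys
(d) 8-5-1-1 → obeys
(e) 6-4-4 → obeys
(f) 7-3-1-1 → obeys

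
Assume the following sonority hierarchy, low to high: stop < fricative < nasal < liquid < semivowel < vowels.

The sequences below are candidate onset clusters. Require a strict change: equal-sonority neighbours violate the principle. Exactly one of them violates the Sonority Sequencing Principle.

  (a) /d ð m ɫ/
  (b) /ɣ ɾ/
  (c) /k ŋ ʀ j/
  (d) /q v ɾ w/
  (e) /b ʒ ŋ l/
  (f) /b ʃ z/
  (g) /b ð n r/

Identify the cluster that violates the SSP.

f

(a) /d ð m ɫ/: profile 1-2-3-4 — obeys.
(b) /ɣ ɾ/: profile 2-4 — obeys.
(c) /k ŋ ʀ j/: profile 1-3-4-5 — obeys.
(d) /q v ɾ w/: profile 1-2-4-5 — obeys.
(e) /b ʒ ŋ l/: profile 1-2-3-4 — obeys.
(f) /b ʃ z/: profile 1-2-2 — violates.
(g) /b ð n r/: profile 1-2-3-4 — obeys.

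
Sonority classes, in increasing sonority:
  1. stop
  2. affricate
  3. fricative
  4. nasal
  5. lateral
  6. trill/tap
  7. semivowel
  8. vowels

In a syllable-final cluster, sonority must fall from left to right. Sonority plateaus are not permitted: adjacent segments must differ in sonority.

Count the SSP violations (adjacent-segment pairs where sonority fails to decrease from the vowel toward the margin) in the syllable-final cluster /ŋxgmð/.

/ŋ/ — nasal, sonority 4.
/x/ — fricative, sonority 3.
/g/ — stop, sonority 1.
/m/ — nasal, sonority 4.
/ð/ — fricative, sonority 3.
/ŋ/→/x/: 4→3 (falls) — ok.
/x/→/g/: 3→1 (falls) — ok.
/g/→/m/: 1→4 (does not fall) — violation.
/m/→/ð/: 4→3 (falls) — ok.

1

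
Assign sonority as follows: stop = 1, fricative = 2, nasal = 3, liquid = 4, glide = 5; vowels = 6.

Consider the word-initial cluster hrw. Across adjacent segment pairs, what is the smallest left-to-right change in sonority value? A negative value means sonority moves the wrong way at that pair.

1

/h/ — fricative, sonority 2.
/r/ — liquid, sonority 4.
/w/ — glide, sonority 5.
/h/→/r/: change +2.
/r/→/w/: change +1.
Minimum = 1.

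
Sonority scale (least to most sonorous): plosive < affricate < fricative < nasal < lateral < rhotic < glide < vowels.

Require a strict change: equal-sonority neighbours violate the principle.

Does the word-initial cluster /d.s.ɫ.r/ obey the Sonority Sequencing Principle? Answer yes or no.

yes

/d/ is a plosive (sonority 1).
/s/ is a fricative (sonority 3).
/ɫ/ is a lateral (sonority 5).
/r/ is a rhotic (sonority 6).
The profile 1-3-5-6 strictly rises, so the word-initial cluster satisfies the SSP.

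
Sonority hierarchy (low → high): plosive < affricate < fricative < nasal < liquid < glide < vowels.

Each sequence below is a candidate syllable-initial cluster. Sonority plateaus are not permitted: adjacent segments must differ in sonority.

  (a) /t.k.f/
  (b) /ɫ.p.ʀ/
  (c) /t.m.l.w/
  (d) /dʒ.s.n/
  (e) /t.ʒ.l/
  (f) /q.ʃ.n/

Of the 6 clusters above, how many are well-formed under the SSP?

4

(a) 1-1-3 → violates
(b) 5-1-5 → violates
(c) 1-4-5-6 → obeys
(d) 2-3-4 → obeys
(e) 1-3-5 → obeys
(f) 1-3-4 → obeys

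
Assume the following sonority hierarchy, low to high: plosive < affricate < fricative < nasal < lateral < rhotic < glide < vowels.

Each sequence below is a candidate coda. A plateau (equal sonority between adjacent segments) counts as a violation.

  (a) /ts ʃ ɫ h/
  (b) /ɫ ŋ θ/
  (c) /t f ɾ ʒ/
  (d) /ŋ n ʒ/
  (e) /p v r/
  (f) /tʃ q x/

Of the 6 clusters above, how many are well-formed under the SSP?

(a) sonority 2-3-5-3: ill-formed.
(b) sonority 5-4-3: well-formed.
(c) sonority 1-3-6-3: ill-formed.
(d) sonority 4-4-3: ill-formed.
(e) sonority 1-3-6: ill-formed.
(f) sonority 2-1-3: ill-formed.

1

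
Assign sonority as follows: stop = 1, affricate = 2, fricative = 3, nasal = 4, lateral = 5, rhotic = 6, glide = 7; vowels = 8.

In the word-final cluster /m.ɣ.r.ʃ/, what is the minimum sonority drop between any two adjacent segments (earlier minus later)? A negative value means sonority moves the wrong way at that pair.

/m/ — nasal, sonority 4.
/ɣ/ — fricative, sonority 3.
/r/ — rhotic, sonority 6.
/ʃ/ — fricative, sonority 3.
/m/→/ɣ/: change +1.
/ɣ/→/r/: change -3.
/r/→/ʃ/: change +3.
Minimum = -3.

-3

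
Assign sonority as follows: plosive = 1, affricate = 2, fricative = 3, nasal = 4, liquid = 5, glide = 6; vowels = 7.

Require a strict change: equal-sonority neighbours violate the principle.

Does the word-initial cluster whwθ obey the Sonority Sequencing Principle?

no

/w/ is a glide (sonority 6).
/h/ is a fricative (sonority 3).
/w/ is a glide (sonority 6).
/θ/ is a fricative (sonority 3).
The profile is 6-3-6-3. Between /w/ (6) and /h/ (3) sonority does not rise, so the cluster violates the SSP.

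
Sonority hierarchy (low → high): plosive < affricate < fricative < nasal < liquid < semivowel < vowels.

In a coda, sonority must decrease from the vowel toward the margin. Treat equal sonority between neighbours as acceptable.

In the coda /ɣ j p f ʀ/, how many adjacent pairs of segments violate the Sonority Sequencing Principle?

/ɣ/ — fricative, sonority 3.
/j/ — semivowel, sonority 6.
/p/ — plosive, sonority 1.
/f/ — fricative, sonority 3.
/ʀ/ — liquid, sonority 5.
/ɣ/→/j/: 3→6 (does not fall) — violation.
/j/→/p/: 6→1 (falls) — ok.
/p/→/f/: 1→3 (does not fall) — violation.
/f/→/ʀ/: 3→5 (does not fall) — violation.

3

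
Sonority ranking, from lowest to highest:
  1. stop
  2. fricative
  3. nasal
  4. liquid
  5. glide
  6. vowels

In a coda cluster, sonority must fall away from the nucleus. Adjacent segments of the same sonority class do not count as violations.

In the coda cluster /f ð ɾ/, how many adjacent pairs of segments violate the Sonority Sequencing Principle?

1

/f/ is a fricative (sonority 2).
/ð/ is a fricative (sonority 2).
/ɾ/ is a liquid (sonority 4).
/f/→/ð/: 2→2 (plateau, allowed) — ok.
/ð/→/ɾ/: 2→4 (does not fall) — violation.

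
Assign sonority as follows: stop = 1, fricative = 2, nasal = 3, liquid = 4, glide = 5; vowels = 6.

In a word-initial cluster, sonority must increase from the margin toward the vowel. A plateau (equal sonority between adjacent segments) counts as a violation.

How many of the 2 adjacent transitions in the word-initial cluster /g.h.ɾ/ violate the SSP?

/g/ — stop, sonority 1.
/h/ — fricative, sonority 2.
/ɾ/ — liquid, sonority 4.
/g/→/h/: 1→2 (rises) — ok.
/h/→/ɾ/: 2→4 (rises) — ok.

0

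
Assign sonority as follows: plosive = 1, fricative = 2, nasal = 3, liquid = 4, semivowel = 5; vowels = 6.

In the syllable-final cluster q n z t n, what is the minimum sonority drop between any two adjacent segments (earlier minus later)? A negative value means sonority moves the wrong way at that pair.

/q/: plosive = 1.
/n/: nasal = 3.
/z/: fricative = 2.
/t/: plosive = 1.
/n/: nasal = 3.
/q/→/n/: change -2.
/n/→/z/: change +1.
/z/→/t/: change +1.
/t/→/n/: change -2.
Minimum = -2.

-2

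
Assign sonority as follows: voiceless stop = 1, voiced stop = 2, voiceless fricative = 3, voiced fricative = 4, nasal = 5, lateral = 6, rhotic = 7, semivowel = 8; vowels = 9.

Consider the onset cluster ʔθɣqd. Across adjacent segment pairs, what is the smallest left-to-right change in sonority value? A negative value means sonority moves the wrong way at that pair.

/ʔ/ is a voiceless stop (sonority 1).
/θ/ is a voiceless fricative (sonority 3).
/ɣ/ is a voiced fricative (sonority 4).
/q/ is a voiceless stop (sonority 1).
/d/ is a voiced stop (sonority 2).
/ʔ/→/θ/: change +2.
/θ/→/ɣ/: change +1.
/ɣ/→/q/: change -3.
/q/→/d/: change +1.
Minimum = -3.

-3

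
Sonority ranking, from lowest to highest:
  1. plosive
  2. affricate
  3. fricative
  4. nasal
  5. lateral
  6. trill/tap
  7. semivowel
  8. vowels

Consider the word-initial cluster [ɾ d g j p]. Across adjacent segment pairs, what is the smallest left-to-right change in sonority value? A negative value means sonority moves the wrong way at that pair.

-6

/ɾ/: trill/tap = 6.
/d/: plosive = 1.
/g/: plosive = 1.
/j/: semivowel = 7.
/p/: plosive = 1.
/ɾ/→/d/: change -5.
/d/→/g/: change +0.
/g/→/j/: change +6.
/j/→/p/: change -6.
Minimum = -6.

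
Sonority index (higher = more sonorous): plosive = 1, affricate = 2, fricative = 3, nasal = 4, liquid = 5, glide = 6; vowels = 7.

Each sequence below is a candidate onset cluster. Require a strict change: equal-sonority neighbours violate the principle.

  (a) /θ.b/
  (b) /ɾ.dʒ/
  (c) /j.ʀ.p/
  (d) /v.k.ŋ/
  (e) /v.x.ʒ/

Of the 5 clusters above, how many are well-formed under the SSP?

0

(a) /θ.b/: profile 3-1 — violates.
(b) /ɾ.dʒ/: profile 5-2 — violates.
(c) /j.ʀ.p/: profile 6-5-1 — violates.
(d) /v.k.ŋ/: profile 3-1-4 — violates.
(e) /v.x.ʒ/: profile 3-3-3 — violates.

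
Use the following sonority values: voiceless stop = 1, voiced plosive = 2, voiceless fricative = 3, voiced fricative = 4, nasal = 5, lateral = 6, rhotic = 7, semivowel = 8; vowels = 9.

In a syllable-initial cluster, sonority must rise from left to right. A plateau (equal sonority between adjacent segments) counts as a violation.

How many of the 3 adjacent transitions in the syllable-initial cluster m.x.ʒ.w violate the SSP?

/m/ — nasal, sonority 5.
/x/ — voiceless fricative, sonority 3.
/ʒ/ — voiced fricative, sonority 4.
/w/ — semivowel, sonority 8.
/m/→/x/: 5→3 (does not rise) — violation.
/x/→/ʒ/: 3→4 (rises) — ok.
/ʒ/→/w/: 4→8 (rises) — ok.

1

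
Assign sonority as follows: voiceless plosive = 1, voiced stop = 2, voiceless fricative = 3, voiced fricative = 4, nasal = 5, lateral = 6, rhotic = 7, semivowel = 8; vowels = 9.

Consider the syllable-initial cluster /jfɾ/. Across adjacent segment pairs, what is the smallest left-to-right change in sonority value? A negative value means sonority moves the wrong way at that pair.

-5

/j/ — semivowel, sonority 8.
/f/ — voiceless fricative, sonority 3.
/ɾ/ — rhotic, sonority 7.
/j/→/f/: change -5.
/f/→/ɾ/: change +4.
Minimum = -5.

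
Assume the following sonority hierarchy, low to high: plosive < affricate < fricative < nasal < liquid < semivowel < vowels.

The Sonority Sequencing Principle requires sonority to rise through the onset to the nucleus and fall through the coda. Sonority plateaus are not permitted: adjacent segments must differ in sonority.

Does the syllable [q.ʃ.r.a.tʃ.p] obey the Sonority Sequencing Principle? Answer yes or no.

Onset: /q/ is a plosive (sonority 1), /ʃ/ is a fricative (sonority 3), /r/ is a liquid (sonority 5); then the nucleus /a/ (sonority 7).
Onset profile 1-3-5-7 — rises to the nucleus.
Coda: /tʃ/ is an affricate (sonority 2), /p/ is a plosive (sonority 1).
Coda profile 7-2-1 — falls from the nucleus.

yes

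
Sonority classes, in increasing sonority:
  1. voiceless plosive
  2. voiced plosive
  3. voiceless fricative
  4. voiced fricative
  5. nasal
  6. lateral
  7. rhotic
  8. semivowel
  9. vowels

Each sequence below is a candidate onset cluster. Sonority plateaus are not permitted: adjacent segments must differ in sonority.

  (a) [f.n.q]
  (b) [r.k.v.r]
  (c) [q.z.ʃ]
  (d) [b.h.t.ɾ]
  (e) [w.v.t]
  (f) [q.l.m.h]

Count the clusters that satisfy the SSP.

0

(a) 3-5-1 → violates
(b) 7-1-4-7 → violates
(c) 1-4-3 → violates
(d) 2-3-1-7 → violates
(e) 8-4-1 → violates
(f) 1-6-5-3 → violates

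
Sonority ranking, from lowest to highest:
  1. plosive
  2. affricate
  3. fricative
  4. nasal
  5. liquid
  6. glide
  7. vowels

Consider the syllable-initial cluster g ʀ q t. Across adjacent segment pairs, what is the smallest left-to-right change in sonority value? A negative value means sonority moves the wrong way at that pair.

-4

/g/ — plosive, sonority 1.
/ʀ/ — liquid, sonority 5.
/q/ — plosive, sonority 1.
/t/ — plosive, sonority 1.
/g/→/ʀ/: change +4.
/ʀ/→/q/: change -4.
/q/→/t/: change +0.
Minimum = -4.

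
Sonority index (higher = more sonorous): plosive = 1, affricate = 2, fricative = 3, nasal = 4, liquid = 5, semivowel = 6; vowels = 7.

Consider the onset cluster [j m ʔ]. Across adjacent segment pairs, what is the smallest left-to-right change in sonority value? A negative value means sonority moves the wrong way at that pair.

-3

/j/ is a semivowel (sonority 6).
/m/ is a nasal (sonority 4).
/ʔ/ is a plosive (sonority 1).
/j/→/m/: change -2.
/m/→/ʔ/: change -3.
Minimum = -3.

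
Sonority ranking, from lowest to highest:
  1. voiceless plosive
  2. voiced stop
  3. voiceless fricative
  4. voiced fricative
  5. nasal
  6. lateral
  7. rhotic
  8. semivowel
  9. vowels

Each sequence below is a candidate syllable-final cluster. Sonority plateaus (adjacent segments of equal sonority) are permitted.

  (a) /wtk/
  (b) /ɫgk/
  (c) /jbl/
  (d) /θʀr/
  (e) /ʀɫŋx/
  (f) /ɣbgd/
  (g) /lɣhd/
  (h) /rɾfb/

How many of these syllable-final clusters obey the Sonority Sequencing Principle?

6

(a) 8-1-1 → obeys
(b) 6-2-1 → obeys
(c) 8-2-6 → violates
(d) 3-7-7 → violates
(e) 7-6-5-3 → obeys
(f) 4-2-2-2 → obeys
(g) 6-4-3-2 → obeys
(h) 7-7-3-2 → obeys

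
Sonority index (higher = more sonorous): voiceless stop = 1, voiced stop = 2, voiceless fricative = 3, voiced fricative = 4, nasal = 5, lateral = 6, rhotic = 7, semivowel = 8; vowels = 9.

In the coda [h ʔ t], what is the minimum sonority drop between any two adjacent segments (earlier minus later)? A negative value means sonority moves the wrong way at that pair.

/h/ — voiceless fricative, sonority 3.
/ʔ/ — voiceless stop, sonority 1.
/t/ — voiceless stop, sonority 1.
/h/→/ʔ/: change +2.
/ʔ/→/t/: change +0.
Minimum = 0.

0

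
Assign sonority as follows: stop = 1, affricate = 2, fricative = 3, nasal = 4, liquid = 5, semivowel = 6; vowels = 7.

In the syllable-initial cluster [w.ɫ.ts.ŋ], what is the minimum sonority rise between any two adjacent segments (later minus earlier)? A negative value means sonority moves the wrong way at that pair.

-3

/w/ — semivowel, sonority 6.
/ɫ/ — liquid, sonority 5.
/ts/ — affricate, sonority 2.
/ŋ/ — nasal, sonority 4.
/w/→/ɫ/: change -1.
/ɫ/→/ts/: change -3.
/ts/→/ŋ/: change +2.
Minimum = -3.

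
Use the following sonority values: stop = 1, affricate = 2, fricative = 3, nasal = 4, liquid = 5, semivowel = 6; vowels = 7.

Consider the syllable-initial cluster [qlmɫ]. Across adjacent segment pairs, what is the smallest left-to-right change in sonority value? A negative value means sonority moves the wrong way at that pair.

/q/: stop = 1.
/l/: liquid = 5.
/m/: nasal = 4.
/ɫ/: liquid = 5.
/q/→/l/: change +4.
/l/→/m/: change -1.
/m/→/ɫ/: change +1.
Minimum = -1.

-1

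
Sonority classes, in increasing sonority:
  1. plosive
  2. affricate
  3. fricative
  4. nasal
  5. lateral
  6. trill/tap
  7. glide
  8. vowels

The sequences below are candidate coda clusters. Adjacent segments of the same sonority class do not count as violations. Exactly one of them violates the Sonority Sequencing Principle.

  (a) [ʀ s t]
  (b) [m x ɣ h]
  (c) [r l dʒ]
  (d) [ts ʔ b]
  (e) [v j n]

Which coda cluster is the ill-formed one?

(a) 6-3-1 → obeys
(b) 4-3-3-3 → obeys
(c) 6-5-2 → obeys
(d) 2-1-1 → obeys
(e) 3-7-4 → violates

e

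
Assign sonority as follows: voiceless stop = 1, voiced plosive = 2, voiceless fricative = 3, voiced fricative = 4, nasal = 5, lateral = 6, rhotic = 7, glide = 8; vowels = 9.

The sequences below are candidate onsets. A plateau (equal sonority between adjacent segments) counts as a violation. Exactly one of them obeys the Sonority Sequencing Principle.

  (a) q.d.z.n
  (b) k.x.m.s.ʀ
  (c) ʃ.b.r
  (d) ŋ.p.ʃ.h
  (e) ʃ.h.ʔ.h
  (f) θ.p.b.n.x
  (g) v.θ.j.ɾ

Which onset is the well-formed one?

(a) q.d.z.n: profile 1-2-4-5 — obeys.
(b) k.x.m.s.ʀ: profile 1-3-5-3-7 — violates.
(c) ʃ.b.r: profile 3-2-7 — violates.
(d) ŋ.p.ʃ.h: profile 5-1-3-3 — violates.
(e) ʃ.h.ʔ.h: profile 3-3-1-3 — violates.
(f) θ.p.b.n.x: profile 3-1-2-5-3 — violates.
(g) v.θ.j.ɾ: profile 4-3-8-7 — violates.

a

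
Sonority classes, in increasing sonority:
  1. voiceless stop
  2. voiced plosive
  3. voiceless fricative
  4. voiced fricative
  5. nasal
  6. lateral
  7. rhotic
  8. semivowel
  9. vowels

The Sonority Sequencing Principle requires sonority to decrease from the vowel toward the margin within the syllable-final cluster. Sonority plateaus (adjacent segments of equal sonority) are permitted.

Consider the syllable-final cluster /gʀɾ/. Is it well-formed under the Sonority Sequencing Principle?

no

/g/ is a voiced plosive (sonority 2).
/ʀ/ is a rhotic (sonority 7).
/ɾ/ is a rhotic (sonority 7).
The profile is 2-7-7. Between /g/ (2) and /ʀ/ (7) sonority does not fall, so the cluster violates the SSP.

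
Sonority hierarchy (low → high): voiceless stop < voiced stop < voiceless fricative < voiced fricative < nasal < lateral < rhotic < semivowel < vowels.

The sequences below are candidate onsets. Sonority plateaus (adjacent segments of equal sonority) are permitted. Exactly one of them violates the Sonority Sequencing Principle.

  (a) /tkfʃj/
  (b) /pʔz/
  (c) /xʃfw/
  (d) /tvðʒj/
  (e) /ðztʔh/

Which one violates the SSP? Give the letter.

(a) sonority 1-1-3-3-8: well-formed.
(b) sonority 1-1-4: well-formed.
(c) sonority 3-3-3-8: well-formed.
(d) sonority 1-4-4-4-8: well-formed.
(e) sonority 4-4-1-1-3: ill-formed.

e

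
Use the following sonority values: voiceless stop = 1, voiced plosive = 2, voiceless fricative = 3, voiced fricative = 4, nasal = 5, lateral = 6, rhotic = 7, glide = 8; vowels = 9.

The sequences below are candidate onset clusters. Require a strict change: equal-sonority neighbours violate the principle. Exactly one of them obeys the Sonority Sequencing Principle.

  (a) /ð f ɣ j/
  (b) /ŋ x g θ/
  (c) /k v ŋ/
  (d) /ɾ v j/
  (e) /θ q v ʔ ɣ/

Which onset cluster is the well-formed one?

c

(a) sonority 4-3-4-8: ill-formed.
(b) sonority 5-3-2-3: ill-formed.
(c) sonority 1-4-5: well-formed.
(d) sonority 7-4-8: ill-formed.
(e) sonority 3-1-4-1-4: ill-formed.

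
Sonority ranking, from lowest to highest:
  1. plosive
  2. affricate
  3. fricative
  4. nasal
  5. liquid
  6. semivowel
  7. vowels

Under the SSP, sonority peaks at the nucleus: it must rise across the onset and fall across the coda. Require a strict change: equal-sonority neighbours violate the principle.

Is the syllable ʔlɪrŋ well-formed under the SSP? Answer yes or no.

Onset: /ʔ/ is a plosive (sonority 1), /l/ is a liquid (sonority 5); then the nucleus /ɪ/ (sonority 7).
Onset profile 1-5-7 — rises to the nucleus.
Coda: /r/ is a liquid (sonority 5), /ŋ/ is a nasal (sonority 4).
Coda profile 7-5-4 — falls from the nucleus.

yes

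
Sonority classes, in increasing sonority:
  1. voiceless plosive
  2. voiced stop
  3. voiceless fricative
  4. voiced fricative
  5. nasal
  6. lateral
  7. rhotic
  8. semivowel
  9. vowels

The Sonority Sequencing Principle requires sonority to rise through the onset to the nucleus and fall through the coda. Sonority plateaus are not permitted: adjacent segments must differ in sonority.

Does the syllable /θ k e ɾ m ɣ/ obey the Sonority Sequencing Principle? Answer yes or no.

no

Onset: /θ/ is a voiceless fricative (sonority 3), /k/ is a voiceless plosive (sonority 1); then the nucleus /e/ (sonority 9).
Onset profile 3-1-9 — does not strictly rise throughout.
Coda: /ɾ/ is a rhotic (sonority 7), /m/ is a nasal (sonority 5), /ɣ/ is a voiced fricative (sonority 4).
Coda profile 9-7-5-4 — falls from the nucleus.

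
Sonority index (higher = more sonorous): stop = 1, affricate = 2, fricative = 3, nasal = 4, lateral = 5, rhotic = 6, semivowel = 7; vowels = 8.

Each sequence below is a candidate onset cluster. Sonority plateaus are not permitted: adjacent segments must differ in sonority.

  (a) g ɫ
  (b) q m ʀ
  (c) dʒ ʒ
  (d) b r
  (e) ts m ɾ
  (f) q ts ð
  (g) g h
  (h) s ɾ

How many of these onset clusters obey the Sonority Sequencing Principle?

8

(a) sonority 1-5: well-formed.
(b) sonority 1-4-6: well-formed.
(c) sonority 2-3: well-formed.
(d) sonority 1-6: well-formed.
(e) sonority 2-4-6: well-formed.
(f) sonority 1-2-3: well-formed.
(g) sonority 1-3: well-formed.
(h) sonority 3-6: well-formed.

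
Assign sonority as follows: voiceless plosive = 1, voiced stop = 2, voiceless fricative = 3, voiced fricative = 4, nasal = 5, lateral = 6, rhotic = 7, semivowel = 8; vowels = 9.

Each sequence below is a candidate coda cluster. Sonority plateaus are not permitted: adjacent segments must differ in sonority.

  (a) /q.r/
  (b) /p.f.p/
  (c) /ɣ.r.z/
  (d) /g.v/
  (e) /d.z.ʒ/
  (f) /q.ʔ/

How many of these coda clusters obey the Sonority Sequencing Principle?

(a) 1-7 → violates
(b) 1-3-1 → violates
(c) 4-7-4 → violates
(d) 2-4 → violates
(e) 2-4-4 → violates
(f) 1-1 → violates

0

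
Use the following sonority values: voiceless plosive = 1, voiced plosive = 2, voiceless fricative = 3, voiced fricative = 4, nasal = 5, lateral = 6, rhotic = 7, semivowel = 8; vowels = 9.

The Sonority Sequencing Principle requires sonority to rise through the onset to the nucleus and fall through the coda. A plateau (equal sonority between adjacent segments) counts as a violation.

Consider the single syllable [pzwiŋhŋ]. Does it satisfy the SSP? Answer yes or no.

Onset: /p/ is a voiceless plosive (sonority 1), /z/ is a voiced fricative (sonority 4), /w/ is a semivowel (sonority 8); then the nucleus /i/ (sonority 9).
Onset profile 1-4-8-9 — rises to the nucleus.
Coda: /ŋ/ is a nasal (sonority 5), /h/ is a voiceless fricative (sonority 3), /ŋ/ is a nasal (sonority 5).
Coda profile 9-5-3-5 — does not strictly fall throughout.

no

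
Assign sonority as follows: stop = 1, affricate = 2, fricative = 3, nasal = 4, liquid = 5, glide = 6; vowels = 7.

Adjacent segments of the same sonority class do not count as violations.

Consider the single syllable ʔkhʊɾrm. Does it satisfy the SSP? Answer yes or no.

yes

Onset: /ʔ/ is a stop (sonority 1), /k/ is a stop (sonority 1), /h/ is a fricative (sonority 3); then the nucleus /ʊ/ (sonority 7).
Onset profile 1-1-3-7 — rises to the nucleus.
Coda: /ɾ/ is a liquid (sonority 5), /r/ is a liquid (sonority 5), /m/ is a nasal (sonority 4).
Coda profile 7-5-5-4 — falls from the nucleus.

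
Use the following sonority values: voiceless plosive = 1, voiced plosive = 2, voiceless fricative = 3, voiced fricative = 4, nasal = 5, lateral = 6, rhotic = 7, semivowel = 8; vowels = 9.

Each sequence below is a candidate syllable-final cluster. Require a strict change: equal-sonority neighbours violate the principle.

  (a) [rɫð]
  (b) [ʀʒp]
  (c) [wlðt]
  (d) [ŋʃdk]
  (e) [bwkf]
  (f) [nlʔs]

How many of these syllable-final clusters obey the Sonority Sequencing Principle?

4

(a) 7-6-4 → obeys
(b) 7-4-1 → obeys
(c) 8-6-4-1 → obeys
(d) 5-3-2-1 → obeys
(e) 2-8-1-3 → violates
(f) 5-6-1-3 → violates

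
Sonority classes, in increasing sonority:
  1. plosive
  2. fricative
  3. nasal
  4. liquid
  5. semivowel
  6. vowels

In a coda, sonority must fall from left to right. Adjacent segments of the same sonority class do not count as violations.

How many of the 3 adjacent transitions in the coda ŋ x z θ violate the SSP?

0

/ŋ/: nasal = 3.
/x/: fricative = 2.
/z/: fricative = 2.
/θ/: fricative = 2.
/ŋ/→/x/: 3→2 (falls) — ok.
/x/→/z/: 2→2 (plateau, allowed) — ok.
/z/→/θ/: 2→2 (plateau, allowed) — ok.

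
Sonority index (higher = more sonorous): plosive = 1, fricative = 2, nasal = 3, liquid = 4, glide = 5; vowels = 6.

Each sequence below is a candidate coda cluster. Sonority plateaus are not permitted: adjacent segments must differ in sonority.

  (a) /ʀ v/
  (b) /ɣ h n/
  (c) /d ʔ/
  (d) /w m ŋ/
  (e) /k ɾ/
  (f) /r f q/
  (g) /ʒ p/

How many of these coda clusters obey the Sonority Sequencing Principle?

3

(a) /ʀ v/: profile 4-2 — obeys.
(b) /ɣ h n/: profile 2-2-3 — violates.
(c) /d ʔ/: profile 1-1 — violates.
(d) /w m ŋ/: profile 5-3-3 — violates.
(e) /k ɾ/: profile 1-4 — violates.
(f) /r f q/: profile 4-2-1 — obeys.
(g) /ʒ p/: profile 2-1 — obeys.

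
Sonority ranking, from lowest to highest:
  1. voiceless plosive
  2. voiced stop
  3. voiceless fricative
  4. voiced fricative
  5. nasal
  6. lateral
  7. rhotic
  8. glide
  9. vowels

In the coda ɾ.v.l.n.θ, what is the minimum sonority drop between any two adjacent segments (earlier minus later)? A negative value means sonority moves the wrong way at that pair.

-2

/ɾ/ — rhotic, sonority 7.
/v/ — voiced fricative, sonority 4.
/l/ — lateral, sonority 6.
/n/ — nasal, sonority 5.
/θ/ — voiceless fricative, sonority 3.
/ɾ/→/v/: change +3.
/v/→/l/: change -2.
/l/→/n/: change +1.
/n/→/θ/: change +2.
Minimum = -2.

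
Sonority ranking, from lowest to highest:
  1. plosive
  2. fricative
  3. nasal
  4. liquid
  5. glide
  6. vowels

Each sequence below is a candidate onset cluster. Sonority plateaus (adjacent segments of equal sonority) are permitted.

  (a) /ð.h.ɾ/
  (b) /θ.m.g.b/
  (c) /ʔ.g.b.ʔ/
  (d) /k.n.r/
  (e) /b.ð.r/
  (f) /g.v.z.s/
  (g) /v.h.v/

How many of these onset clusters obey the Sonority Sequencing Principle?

(a) /ð.h.ɾ/: profile 2-2-4 — obeys.
(b) /θ.m.g.b/: profile 2-3-1-1 — violates.
(c) /ʔ.g.b.ʔ/: profile 1-1-1-1 — obeys.
(d) /k.n.r/: profile 1-3-4 — obeys.
(e) /b.ð.r/: profile 1-2-4 — obeys.
(f) /g.v.z.s/: profile 1-2-2-2 — obeys.
(g) /v.h.v/: profile 2-2-2 — obeys.

6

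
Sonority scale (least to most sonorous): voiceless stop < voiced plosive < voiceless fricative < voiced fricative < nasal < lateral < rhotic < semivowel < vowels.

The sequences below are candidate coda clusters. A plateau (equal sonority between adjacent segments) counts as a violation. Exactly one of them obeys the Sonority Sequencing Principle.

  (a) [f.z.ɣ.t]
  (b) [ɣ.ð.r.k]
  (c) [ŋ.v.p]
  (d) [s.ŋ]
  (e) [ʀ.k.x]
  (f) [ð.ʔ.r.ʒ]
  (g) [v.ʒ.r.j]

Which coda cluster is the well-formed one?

(a) sonority 3-4-4-1: ill-formed.
(b) sonority 4-4-7-1: ill-formed.
(c) sonority 5-4-1: well-formed.
(d) sonority 3-5: ill-formed.
(e) sonority 7-1-3: ill-formed.
(f) sonority 4-1-7-4: ill-formed.
(g) sonority 4-4-7-8: ill-formed.

c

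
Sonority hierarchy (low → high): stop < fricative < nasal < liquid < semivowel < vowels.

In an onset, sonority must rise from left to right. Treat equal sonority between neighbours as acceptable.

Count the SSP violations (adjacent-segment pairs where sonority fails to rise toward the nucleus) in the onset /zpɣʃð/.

/z/ — fricative, sonority 2.
/p/ — stop, sonority 1.
/ɣ/ — fricative, sonority 2.
/ʃ/ — fricative, sonority 2.
/ð/ — fricative, sonority 2.
/z/→/p/: 2→1 (does not rise) — violation.
/p/→/ɣ/: 1→2 (rises) — ok.
/ɣ/→/ʃ/: 2→2 (plateau, allowed) — ok.
/ʃ/→/ð/: 2→2 (plateau, allowed) — ok.

1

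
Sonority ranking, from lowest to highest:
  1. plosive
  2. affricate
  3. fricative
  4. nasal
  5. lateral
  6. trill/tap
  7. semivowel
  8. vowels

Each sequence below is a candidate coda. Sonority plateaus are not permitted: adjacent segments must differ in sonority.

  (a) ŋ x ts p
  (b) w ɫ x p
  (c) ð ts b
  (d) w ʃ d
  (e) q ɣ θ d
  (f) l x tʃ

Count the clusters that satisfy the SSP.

5

(a) sonority 4-3-2-1: well-formed.
(b) sonority 7-5-3-1: well-formed.
(c) sonority 3-2-1: well-formed.
(d) sonority 7-3-1: well-formed.
(e) sonority 1-3-3-1: ill-formed.
(f) sonority 5-3-2: well-formed.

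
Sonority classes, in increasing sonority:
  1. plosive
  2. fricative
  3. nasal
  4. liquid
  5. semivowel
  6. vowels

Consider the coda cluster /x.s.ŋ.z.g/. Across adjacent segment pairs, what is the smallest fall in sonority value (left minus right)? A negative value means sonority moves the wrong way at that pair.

/x/ is a fricative (sonority 2).
/s/ is a fricative (sonority 2).
/ŋ/ is a nasal (sonority 3).
/z/ is a fricative (sonority 2).
/g/ is a plosive (sonority 1).
/x/→/s/: change +0.
/s/→/ŋ/: change -1.
/ŋ/→/z/: change +1.
/z/→/g/: change +1.
Minimum = -1.

-1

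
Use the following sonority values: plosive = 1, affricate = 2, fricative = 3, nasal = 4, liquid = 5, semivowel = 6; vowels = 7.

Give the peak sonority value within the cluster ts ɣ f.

/ts/ is an affricate (sonority 2).
/ɣ/ is a fricative (sonority 3).
/f/ is a fricative (sonority 3).
The maximum is 3.

3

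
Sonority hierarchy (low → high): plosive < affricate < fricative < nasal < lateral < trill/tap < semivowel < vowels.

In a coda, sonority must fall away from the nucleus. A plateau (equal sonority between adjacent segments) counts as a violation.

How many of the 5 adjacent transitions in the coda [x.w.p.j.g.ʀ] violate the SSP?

3

/x/ is a fricative (sonority 3).
/w/ is a semivowel (sonority 7).
/p/ is a plosive (sonority 1).
/j/ is a semivowel (sonority 7).
/g/ is a plosive (sonority 1).
/ʀ/ is a trill/tap (sonority 6).
/x/→/w/: 3→7 (does not fall) — violation.
/w/→/p/: 7→1 (falls) — ok.
/p/→/j/: 1→7 (does not fall) — violation.
/j/→/g/: 7→1 (falls) — ok.
/g/→/ʀ/: 1→6 (does not fall) — violation.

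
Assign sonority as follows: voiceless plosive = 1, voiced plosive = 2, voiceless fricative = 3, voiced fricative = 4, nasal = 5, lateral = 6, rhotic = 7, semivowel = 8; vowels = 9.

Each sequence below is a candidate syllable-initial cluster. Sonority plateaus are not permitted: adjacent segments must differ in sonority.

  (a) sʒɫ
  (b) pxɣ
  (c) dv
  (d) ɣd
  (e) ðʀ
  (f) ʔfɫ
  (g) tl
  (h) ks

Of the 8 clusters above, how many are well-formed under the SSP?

7

(a) sʒɫ: profile 3-4-6 — obeys.
(b) pxɣ: profile 1-3-4 — obeys.
(c) dv: profile 2-4 — obeys.
(d) ɣd: profile 4-2 — violates.
(e) ðʀ: profile 4-7 — obeys.
(f) ʔfɫ: profile 1-3-6 — obeys.
(g) tl: profile 1-6 — obeys.
(h) ks: profile 1-3 — obeys.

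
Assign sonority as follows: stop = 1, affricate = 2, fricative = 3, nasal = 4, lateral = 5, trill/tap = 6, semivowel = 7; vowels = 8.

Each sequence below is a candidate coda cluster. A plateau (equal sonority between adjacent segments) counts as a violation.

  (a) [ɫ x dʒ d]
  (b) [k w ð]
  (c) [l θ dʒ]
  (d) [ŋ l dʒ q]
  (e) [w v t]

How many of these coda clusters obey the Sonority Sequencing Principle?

(a) [ɫ x dʒ d]: profile 5-3-2-1 — obeys.
(b) [k w ð]: profile 1-7-3 — violates.
(c) [l θ dʒ]: profile 5-3-2 — obeys.
(d) [ŋ l dʒ q]: profile 4-5-2-1 — violates.
(e) [w v t]: profile 7-3-1 — obeys.

3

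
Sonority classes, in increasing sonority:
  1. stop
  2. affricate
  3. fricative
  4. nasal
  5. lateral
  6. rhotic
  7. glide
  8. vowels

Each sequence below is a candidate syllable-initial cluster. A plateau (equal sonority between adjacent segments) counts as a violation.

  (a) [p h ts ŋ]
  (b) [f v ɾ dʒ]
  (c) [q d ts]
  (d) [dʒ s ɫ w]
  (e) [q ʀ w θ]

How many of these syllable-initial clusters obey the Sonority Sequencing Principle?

1

(a) 1-3-2-4 → violates
(b) 3-3-6-2 → violates
(c) 1-1-2 → violates
(d) 2-3-5-7 → obeys
(e) 1-6-7-3 → violates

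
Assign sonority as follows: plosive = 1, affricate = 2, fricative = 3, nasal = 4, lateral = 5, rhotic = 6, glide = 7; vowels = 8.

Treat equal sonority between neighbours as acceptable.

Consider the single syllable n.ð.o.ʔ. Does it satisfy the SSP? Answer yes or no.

Onset: /n/ is a nasal (sonority 4), /ð/ is a fricative (sonority 3); then the nucleus /o/ (sonority 8).
Onset profile 4-3-8 — does not rise throughout.
Coda: /ʔ/ is a plosive (sonority 1).
Coda profile 8-1 — falls from the nucleus.

no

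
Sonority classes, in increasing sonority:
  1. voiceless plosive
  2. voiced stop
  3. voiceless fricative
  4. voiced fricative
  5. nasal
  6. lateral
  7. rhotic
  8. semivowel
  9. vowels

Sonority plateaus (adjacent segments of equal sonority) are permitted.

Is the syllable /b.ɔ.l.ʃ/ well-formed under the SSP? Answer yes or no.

yes

Onset: /b/ is a voiced stop (sonority 2); then the nucleus /ɔ/ (sonority 9).
Onset profile 2-9 — rises to the nucleus.
Coda: /l/ is a lateral (sonority 6), /ʃ/ is a voiceless fricative (sonority 3).
Coda profile 9-6-3 — falls from the nucleus.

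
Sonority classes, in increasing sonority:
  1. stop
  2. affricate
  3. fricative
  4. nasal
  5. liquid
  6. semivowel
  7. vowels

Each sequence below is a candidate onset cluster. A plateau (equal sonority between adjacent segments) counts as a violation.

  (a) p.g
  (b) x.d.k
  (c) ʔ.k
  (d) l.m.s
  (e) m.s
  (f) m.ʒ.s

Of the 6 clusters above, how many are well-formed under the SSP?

0

(a) sonority 1-1: ill-formed.
(b) sonority 3-1-1: ill-formed.
(c) sonority 1-1: ill-formed.
(d) sonority 5-4-3: ill-formed.
(e) sonority 4-3: ill-formed.
(f) sonority 4-3-3: ill-formed.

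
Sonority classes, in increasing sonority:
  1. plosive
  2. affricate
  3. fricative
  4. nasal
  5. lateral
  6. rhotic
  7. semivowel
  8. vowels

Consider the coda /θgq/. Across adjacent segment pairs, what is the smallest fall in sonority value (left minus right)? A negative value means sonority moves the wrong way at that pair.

/θ/ is a fricative (sonority 3).
/g/ is a plosive (sonority 1).
/q/ is a plosive (sonority 1).
/θ/→/g/: change +2.
/g/→/q/: change +0.
Minimum = 0.

0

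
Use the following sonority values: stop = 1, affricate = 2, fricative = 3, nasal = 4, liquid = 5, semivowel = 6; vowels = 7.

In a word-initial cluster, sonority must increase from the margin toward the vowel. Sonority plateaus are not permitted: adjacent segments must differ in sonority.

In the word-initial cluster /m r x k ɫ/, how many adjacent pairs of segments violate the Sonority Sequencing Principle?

/m/ — nasal, sonority 4.
/r/ — liquid, sonority 5.
/x/ — fricative, sonority 3.
/k/ — stop, sonority 1.
/ɫ/ — liquid, sonority 5.
/m/→/r/: 4→5 (rises) — ok.
/r/→/x/: 5→3 (does not rise) — violation.
/x/→/k/: 3→1 (does not rise) — violation.
/k/→/ɫ/: 1→5 (rises) — ok.

2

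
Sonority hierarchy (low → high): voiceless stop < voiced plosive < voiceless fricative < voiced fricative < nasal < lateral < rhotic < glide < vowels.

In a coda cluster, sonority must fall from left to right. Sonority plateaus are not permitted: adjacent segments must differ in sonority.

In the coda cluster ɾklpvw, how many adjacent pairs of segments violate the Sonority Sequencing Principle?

3

/ɾ/: rhotic = 7.
/k/: voiceless stop = 1.
/l/: lateral = 6.
/p/: voiceless stop = 1.
/v/: voiced fricative = 4.
/w/: glide = 8.
/ɾ/→/k/: 7→1 (falls) — ok.
/k/→/l/: 1→6 (does not fall) — violation.
/l/→/p/: 6→1 (falls) — ok.
/p/→/v/: 1→4 (does not fall) — violation.
/v/→/w/: 4→8 (does not fall) — violation.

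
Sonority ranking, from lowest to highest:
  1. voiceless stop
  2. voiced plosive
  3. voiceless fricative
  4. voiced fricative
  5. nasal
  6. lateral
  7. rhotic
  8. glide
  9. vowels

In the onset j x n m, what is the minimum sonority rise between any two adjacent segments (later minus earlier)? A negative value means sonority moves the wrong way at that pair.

-5

/j/ is a glide (sonority 8).
/x/ is a voiceless fricative (sonority 3).
/n/ is a nasal (sonority 5).
/m/ is a nasal (sonority 5).
/j/→/x/: change -5.
/x/→/n/: change +2.
/n/→/m/: change +0.
Minimum = -5.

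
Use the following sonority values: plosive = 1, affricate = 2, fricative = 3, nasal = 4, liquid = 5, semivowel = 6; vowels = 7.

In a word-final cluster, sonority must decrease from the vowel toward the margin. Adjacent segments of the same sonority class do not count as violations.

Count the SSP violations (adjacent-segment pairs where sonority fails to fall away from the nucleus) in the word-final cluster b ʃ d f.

/b/: plosive = 1.
/ʃ/: fricative = 3.
/d/: plosive = 1.
/f/: fricative = 3.
/b/→/ʃ/: 1→3 (does not fall) — violation.
/ʃ/→/d/: 3→1 (falls) — ok.
/d/→/f/: 1→3 (does not fall) — violation.

2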